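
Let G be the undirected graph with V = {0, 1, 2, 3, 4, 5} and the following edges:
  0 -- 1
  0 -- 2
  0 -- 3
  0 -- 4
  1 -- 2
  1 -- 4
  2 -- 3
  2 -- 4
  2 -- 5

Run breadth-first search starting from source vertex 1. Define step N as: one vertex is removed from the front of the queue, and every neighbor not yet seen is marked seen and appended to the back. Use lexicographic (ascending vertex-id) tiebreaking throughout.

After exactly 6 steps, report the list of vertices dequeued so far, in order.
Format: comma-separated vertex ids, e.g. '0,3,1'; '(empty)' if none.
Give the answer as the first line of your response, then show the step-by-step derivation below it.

1,0,2,4,3,5

step 1: dequeue 1; queue=[0,2,4]; order=1
step 2: dequeue 0; queue=[2,4,3]; order=1,0
step 3: dequeue 2; queue=[4,3,5]; order=1,0,2
step 4: dequeue 4; queue=[3,5]; order=1,0,2,4
step 5: dequeue 3; queue=[5]; order=1,0,2,4,3
step 6: dequeue 5; queue=[(empty)]; order=1,0,2,4,3,5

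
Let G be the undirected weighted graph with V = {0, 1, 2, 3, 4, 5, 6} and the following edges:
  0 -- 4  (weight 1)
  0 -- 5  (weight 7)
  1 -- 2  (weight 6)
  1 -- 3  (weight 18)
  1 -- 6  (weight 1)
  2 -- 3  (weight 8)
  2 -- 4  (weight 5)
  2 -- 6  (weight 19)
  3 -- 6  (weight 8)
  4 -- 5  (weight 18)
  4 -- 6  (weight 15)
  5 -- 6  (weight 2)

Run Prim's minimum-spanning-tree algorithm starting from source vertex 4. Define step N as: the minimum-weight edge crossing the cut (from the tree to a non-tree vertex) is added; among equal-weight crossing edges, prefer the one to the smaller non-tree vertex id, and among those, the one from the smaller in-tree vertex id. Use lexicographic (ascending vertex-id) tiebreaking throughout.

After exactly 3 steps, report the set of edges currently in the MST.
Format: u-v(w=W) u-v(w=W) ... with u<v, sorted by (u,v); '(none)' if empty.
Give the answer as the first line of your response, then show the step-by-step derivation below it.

0-4(w=1) 1-2(w=6) 2-4(w=5)

step 1: add edge 0-4 (w=1); MST = {0-4(w=1)}
step 2: add edge 2-4 (w=5); MST = {0-4(w=1) 2-4(w=5)}
step 3: add edge 1-2 (w=6); MST = {0-4(w=1) 1-2(w=6) 2-4(w=5)}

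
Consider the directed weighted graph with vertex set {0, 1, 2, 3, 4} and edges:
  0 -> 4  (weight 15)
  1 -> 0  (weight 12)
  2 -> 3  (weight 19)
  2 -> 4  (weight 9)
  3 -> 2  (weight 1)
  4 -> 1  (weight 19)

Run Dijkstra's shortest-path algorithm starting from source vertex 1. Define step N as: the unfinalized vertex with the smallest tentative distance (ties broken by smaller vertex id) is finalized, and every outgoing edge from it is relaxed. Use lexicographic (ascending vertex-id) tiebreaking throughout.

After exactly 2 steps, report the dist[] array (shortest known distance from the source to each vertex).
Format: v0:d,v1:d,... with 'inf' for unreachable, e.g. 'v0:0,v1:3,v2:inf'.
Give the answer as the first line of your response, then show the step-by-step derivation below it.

v0:12,v1:0,v2:inf,v3:inf,v4:27

step 1: dist = v0:12,v1:0,v2:inf,v3:inf,v4:inf
step 2: dist = v0:12,v1:0,v2:inf,v3:inf,v4:27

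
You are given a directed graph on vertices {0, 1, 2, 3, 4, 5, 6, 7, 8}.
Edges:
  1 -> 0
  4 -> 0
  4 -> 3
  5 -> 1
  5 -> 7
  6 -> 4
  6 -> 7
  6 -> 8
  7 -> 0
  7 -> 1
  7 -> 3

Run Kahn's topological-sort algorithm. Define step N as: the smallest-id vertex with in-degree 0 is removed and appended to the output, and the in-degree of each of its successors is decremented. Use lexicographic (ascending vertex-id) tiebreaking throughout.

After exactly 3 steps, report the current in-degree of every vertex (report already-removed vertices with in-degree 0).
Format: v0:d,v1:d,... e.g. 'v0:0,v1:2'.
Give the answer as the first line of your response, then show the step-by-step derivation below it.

v0:3,v1:1,v2:0,v3:2,v4:0,v5:0,v6:0,v7:0,v8:0

step 1: output 2; order=[2]; indeg=(3,2,0,2,1,0,0,2,1)
step 2: output 5; order=[2,5]; indeg=(3,1,0,2,1,0,0,1,1)
step 3: output 6; order=[2,5,6]; indeg=(3,1,0,2,0,0,0,0,0)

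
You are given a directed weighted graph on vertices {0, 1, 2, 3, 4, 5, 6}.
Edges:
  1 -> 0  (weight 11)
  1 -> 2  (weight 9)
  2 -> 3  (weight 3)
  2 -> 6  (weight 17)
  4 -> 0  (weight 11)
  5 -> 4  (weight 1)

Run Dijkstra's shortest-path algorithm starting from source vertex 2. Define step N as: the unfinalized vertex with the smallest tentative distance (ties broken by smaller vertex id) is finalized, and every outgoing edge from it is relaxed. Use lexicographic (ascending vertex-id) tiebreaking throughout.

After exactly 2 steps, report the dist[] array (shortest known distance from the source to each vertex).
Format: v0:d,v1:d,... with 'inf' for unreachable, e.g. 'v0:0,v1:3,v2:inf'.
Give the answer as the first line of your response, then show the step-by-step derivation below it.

v0:inf,v1:inf,v2:0,v3:3,v4:inf,v5:inf,v6:17

step 1: dist = v0:inf,v1:inf,v2:0,v3:3,v4:inf,v5:inf,v6:17
step 2: dist = v0:inf,v1:inf,v2:0,v3:3,v4:inf,v5:inf,v6:17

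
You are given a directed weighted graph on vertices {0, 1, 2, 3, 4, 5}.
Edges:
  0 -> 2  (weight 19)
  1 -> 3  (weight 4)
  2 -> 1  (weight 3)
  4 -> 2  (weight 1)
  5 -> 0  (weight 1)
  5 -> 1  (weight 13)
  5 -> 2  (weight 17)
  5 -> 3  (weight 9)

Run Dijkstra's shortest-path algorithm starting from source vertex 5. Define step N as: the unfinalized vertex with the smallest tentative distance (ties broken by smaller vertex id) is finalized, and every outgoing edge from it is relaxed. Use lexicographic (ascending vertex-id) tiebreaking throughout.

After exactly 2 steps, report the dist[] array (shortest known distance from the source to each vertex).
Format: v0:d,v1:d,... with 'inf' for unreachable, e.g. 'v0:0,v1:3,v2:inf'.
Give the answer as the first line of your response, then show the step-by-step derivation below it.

v0:1,v1:13,v2:17,v3:9,v4:inf,v5:0

step 1: dist = v0:1,v1:13,v2:17,v3:9,v4:inf,v5:0
step 2: dist = v0:1,v1:13,v2:17,v3:9,v4:inf,v5:0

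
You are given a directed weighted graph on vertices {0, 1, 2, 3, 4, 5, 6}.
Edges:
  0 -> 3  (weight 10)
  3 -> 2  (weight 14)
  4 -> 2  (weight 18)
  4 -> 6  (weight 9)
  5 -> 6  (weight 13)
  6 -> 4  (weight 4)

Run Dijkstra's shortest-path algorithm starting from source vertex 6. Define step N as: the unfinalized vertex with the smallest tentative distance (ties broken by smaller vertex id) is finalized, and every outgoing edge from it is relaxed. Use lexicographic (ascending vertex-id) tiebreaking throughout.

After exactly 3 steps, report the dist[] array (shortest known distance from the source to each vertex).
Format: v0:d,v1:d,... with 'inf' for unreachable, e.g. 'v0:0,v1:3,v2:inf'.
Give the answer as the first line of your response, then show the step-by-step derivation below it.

v0:inf,v1:inf,v2:22,v3:inf,v4:4,v5:inf,v6:0

step 1: dist = v0:inf,v1:inf,v2:inf,v3:inf,v4:4,v5:inf,v6:0
step 2: dist = v0:inf,v1:inf,v2:22,v3:inf,v4:4,v5:inf,v6:0
step 3: dist = v0:inf,v1:inf,v2:22,v3:inf,v4:4,v5:inf,v6:0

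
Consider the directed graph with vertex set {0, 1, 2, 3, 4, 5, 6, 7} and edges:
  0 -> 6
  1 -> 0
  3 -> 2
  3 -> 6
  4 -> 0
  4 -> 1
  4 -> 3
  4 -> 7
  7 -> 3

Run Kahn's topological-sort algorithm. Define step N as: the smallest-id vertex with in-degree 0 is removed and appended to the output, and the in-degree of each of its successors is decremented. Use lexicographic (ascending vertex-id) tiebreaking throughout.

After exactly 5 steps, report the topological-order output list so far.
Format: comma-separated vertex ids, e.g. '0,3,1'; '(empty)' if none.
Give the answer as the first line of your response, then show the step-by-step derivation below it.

4,1,0,5,7

step 1: output 4; order=[4]; indeg=(1,0,1,1,0,0,2,0)
step 2: output 1; order=[4,1]; indeg=(0,0,1,1,0,0,2,0)
step 3: output 0; order=[4,1,0]; indeg=(0,0,1,1,0,0,1,0)
step 4: output 5; order=[4,1,0,5]; indeg=(0,0,1,1,0,0,1,0)
step 5: output 7; order=[4,1,0,5,7]; indeg=(0,0,1,0,0,0,1,0)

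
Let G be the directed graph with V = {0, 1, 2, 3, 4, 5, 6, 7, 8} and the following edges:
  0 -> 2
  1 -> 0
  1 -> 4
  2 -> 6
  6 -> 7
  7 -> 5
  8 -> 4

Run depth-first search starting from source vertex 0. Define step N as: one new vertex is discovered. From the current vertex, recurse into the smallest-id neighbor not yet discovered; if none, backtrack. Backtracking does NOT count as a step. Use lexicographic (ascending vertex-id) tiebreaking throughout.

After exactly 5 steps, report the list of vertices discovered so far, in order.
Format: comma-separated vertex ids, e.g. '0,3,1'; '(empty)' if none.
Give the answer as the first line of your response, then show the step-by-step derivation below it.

0,2,6,7,5

step 1: discover 0; path=0; order=0
step 2: discover 2; path=0>2; order=0,2
step 3: discover 6; path=0>2>6; order=0,2,6
step 4: discover 7; path=0>2>6>7; order=0,2,6,7
step 5: discover 5; path=0>2>6>7>5; order=0,2,6,7,5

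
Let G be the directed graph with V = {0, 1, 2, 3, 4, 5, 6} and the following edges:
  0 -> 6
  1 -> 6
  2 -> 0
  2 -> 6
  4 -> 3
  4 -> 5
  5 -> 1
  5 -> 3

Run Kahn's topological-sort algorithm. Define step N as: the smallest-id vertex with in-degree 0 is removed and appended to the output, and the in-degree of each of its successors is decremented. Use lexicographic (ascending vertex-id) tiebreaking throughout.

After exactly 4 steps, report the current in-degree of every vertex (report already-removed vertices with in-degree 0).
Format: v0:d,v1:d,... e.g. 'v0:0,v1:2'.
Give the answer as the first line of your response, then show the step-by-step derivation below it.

v0:0,v1:0,v2:0,v3:0,v4:0,v5:0,v6:1

step 1: output 2; order=[2]; indeg=(0,1,0,2,0,1,2)
step 2: output 0; order=[2,0]; indeg=(0,1,0,2,0,1,1)
step 3: output 4; order=[2,0,4]; indeg=(0,1,0,1,0,0,1)
step 4: output 5; order=[2,0,4,5]; indeg=(0,0,0,0,0,0,1)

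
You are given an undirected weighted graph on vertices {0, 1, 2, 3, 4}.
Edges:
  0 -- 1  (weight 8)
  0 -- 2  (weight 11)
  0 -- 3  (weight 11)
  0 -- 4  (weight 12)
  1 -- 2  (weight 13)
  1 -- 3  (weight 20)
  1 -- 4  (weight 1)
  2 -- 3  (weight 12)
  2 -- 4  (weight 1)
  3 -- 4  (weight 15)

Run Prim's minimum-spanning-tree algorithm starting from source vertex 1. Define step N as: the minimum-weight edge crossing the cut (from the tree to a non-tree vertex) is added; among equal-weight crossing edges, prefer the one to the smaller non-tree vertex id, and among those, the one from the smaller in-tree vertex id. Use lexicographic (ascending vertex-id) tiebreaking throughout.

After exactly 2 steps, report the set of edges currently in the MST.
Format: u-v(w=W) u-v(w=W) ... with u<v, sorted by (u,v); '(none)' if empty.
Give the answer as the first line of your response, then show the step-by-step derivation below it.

1-4(w=1) 2-4(w=1)

step 1: add edge 1-4 (w=1); MST = {1-4(w=1)}
step 2: add edge 2-4 (w=1); MST = {1-4(w=1) 2-4(w=1)}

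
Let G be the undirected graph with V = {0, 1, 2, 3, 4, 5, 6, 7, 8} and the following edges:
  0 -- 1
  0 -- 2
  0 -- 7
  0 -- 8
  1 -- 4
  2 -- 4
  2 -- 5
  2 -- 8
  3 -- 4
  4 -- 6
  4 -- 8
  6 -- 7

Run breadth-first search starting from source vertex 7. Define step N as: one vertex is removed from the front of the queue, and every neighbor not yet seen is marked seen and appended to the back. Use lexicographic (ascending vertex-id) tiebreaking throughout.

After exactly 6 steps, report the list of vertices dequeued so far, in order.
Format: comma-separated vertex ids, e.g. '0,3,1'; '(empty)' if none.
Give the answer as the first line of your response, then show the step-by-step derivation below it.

7,0,6,1,2,8

step 1: dequeue 7; queue=[0,6]; order=7
step 2: dequeue 0; queue=[6,1,2,8]; order=7,0
step 3: dequeue 6; queue=[1,2,8,4]; order=7,0,6
step 4: dequeue 1; queue=[2,8,4]; order=7,0,6,1
step 5: dequeue 2; queue=[8,4,5]; order=7,0,6,1,2
step 6: dequeue 8; queue=[4,5]; order=7,0,6,1,2,8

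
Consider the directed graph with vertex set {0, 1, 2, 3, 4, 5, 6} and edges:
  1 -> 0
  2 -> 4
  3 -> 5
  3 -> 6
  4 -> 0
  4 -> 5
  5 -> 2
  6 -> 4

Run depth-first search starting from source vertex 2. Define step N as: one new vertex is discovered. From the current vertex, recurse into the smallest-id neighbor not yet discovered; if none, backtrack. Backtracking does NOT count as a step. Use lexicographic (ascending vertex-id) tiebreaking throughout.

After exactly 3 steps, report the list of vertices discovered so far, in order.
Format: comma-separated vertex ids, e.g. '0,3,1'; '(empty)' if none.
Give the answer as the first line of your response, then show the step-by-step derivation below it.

2,4,0

step 1: discover 2; path=2; order=2
step 2: discover 4; path=2>4; order=2,4
step 3: discover 0; path=2>4>0; order=2,4,0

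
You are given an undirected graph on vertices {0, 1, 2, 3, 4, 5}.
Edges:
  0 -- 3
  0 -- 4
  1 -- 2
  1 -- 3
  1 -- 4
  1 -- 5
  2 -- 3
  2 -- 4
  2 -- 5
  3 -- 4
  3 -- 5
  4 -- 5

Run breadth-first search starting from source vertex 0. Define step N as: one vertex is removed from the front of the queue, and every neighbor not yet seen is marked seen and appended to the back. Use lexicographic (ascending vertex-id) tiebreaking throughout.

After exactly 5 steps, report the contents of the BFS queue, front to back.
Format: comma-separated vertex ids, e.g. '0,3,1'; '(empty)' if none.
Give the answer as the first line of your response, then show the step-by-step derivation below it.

5

step 1: dequeue 0; queue=[3,4]; order=0
step 2: dequeue 3; queue=[4,1,2,5]; order=0,3
step 3: dequeue 4; queue=[1,2,5]; order=0,3,4
step 4: dequeue 1; queue=[2,5]; order=0,3,4,1
step 5: dequeue 2; queue=[5]; order=0,3,4,1,2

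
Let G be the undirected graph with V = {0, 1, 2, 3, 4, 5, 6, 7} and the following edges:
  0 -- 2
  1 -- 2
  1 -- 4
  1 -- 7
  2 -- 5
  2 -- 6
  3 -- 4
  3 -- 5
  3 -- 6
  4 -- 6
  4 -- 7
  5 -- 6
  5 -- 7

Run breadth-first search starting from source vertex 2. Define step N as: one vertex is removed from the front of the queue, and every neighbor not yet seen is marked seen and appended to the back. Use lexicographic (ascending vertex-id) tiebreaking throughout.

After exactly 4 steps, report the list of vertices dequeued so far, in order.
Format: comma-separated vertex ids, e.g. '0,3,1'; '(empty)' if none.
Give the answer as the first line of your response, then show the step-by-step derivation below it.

2,0,1,5

step 1: dequeue 2; queue=[0,1,5,6]; order=2
step 2: dequeue 0; queue=[1,5,6]; order=2,0
step 3: dequeue 1; queue=[5,6,4,7]; order=2,0,1
step 4: dequeue 5; queue=[6,4,7,3]; order=2,0,1,5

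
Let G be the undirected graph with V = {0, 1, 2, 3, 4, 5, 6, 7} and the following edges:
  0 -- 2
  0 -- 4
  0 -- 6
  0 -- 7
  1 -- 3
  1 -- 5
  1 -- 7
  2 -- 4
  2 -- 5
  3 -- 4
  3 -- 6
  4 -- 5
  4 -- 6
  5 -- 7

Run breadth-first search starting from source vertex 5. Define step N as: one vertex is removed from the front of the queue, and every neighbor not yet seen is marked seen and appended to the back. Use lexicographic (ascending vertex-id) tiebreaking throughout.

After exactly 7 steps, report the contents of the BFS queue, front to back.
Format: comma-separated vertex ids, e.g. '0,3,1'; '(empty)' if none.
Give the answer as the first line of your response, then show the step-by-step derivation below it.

6

step 1: dequeue 5; queue=[1,2,4,7]; order=5
step 2: dequeue 1; queue=[2,4,7,3]; order=5,1
step 3: dequeue 2; queue=[4,7,3,0]; order=5,1,2
step 4: dequeue 4; queue=[7,3,0,6]; order=5,1,2,4
step 5: dequeue 7; queue=[3,0,6]; order=5,1,2,4,7
step 6: dequeue 3; queue=[0,6]; order=5,1,2,4,7,3
step 7: dequeue 0; queue=[6]; order=5,1,2,4,7,3,0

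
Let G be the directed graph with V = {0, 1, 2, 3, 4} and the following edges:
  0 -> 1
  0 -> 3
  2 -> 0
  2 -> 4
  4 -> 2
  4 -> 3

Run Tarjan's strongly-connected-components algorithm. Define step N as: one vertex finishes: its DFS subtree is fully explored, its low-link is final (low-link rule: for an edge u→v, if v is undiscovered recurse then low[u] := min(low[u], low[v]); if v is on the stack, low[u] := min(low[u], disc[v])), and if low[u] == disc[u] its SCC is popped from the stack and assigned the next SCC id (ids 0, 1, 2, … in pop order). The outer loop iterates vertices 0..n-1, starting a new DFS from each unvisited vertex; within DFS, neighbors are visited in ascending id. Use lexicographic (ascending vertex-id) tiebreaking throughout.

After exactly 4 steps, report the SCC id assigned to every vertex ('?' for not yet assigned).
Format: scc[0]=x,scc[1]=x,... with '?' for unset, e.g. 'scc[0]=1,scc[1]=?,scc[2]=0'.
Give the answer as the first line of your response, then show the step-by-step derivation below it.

scc[0]=2,scc[1]=0,scc[2]=?,scc[3]=1,scc[4]=?

step 1: low=(low[0]=0,low[1]=1,low[2]=?,low[3]=?,low[4]=?); scc=(scc[0]=?,scc[1]=0,scc[2]=?,scc[3]=?,scc[4]=?)
step 2: low=(low[0]=0,low[1]=1,low[2]=?,low[3]=2,low[4]=?); scc=(scc[0]=?,scc[1]=0,scc[2]=?,scc[3]=1,scc[4]=?)
step 3: low=(low[0]=0,low[1]=1,low[2]=?,low[3]=2,low[4]=?); scc=(scc[0]=2,scc[1]=0,scc[2]=?,scc[3]=1,scc[4]=?)
step 4: low=(low[0]=0,low[1]=1,low[2]=3,low[3]=2,low[4]=3); scc=(scc[0]=2,scc[1]=0,scc[2]=?,scc[3]=1,scc[4]=?)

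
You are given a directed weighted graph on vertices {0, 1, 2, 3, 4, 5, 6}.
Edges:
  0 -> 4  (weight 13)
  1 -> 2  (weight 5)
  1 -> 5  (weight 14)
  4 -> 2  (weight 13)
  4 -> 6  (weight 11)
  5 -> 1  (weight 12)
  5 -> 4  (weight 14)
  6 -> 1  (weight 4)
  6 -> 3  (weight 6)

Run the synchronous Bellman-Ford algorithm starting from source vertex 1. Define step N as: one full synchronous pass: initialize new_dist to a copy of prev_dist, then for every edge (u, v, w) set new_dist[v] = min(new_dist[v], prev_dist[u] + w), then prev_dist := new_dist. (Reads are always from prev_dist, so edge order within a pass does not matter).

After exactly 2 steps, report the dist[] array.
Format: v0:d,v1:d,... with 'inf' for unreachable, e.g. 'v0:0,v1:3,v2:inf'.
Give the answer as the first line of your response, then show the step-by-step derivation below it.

v0:inf,v1:0,v2:5,v3:inf,v4:28,v5:14,v6:inf

step 1: dist = v0:inf,v1:0,v2:5,v3:inf,v4:inf,v5:14,v6:inf
step 2: dist = v0:inf,v1:0,v2:5,v3:inf,v4:28,v5:14,v6:inf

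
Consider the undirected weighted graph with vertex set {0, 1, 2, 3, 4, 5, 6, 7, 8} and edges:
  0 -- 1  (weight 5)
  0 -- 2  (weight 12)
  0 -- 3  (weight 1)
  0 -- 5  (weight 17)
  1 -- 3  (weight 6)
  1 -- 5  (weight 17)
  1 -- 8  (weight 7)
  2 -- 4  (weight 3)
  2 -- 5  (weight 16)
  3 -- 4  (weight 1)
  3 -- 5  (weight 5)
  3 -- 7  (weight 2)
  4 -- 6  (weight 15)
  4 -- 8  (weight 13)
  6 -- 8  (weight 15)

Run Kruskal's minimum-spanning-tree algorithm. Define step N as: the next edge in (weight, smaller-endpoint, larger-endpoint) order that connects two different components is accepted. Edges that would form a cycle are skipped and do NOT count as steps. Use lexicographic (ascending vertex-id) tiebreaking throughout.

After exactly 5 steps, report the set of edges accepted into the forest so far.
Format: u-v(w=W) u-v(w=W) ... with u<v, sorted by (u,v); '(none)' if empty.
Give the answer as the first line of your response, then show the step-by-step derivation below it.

0-1(w=5) 0-3(w=1) 2-4(w=3) 3-4(w=1) 3-7(w=2)

step 1: add edge 0-3 (w=1); MST = {0-3(w=1)}
step 2: add edge 3-4 (w=1); MST = {0-3(w=1) 3-4(w=1)}
step 3: add edge 3-7 (w=2); MST = {0-3(w=1) 3-4(w=1) 3-7(w=2)}
step 4: add edge 2-4 (w=3); MST = {0-3(w=1) 2-4(w=3) 3-4(w=1) 3-7(w=2)}
step 5: add edge 0-1 (w=5); MST = {0-1(w=5) 0-3(w=1) 2-4(w=3) 3-4(w=1) 3-7(w=2)}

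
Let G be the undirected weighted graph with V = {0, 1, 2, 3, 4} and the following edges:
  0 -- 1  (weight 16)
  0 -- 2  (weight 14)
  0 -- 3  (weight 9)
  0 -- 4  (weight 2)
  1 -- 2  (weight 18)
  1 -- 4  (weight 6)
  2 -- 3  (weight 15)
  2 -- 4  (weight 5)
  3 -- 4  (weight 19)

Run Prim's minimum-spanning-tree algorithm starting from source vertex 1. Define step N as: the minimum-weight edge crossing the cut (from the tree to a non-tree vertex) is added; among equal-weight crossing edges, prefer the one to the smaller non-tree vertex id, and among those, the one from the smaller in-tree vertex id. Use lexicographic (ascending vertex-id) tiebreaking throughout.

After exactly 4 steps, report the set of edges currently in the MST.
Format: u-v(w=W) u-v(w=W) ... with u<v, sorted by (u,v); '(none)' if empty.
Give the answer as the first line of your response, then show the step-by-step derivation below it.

0-3(w=9) 0-4(w=2) 1-4(w=6) 2-4(w=5)

step 1: add edge 1-4 (w=6); MST = {1-4(w=6)}
step 2: add edge 0-4 (w=2); MST = {0-4(w=2) 1-4(w=6)}
step 3: add edge 2-4 (w=5); MST = {0-4(w=2) 1-4(w=6) 2-4(w=5)}
step 4: add edge 0-3 (w=9); MST = {0-3(w=9) 0-4(w=2) 1-4(w=6) 2-4(w=5)}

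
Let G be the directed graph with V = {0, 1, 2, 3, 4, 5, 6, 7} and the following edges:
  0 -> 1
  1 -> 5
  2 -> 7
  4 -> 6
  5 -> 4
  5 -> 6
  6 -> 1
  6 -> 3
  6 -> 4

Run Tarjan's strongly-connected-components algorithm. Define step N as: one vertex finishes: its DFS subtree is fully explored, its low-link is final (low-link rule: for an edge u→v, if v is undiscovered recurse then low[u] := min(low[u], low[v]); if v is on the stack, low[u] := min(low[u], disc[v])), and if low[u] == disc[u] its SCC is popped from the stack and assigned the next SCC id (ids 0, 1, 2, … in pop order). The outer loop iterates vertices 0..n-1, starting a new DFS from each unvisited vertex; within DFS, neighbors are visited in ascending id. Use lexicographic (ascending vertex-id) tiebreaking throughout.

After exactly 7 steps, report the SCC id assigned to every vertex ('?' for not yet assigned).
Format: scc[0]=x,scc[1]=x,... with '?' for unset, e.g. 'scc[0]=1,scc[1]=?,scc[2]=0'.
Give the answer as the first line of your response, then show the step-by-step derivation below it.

scc[0]=2,scc[1]=1,scc[2]=?,scc[3]=0,scc[4]=1,scc[5]=1,scc[6]=1,scc[7]=3

step 1: low=(low[0]=0,low[1]=1,low[2]=?,low[3]=5,low[4]=3,low[5]=2,low[6]=1,low[7]=?); scc=(scc[0]=?,scc[1]=?,scc[2]=?,scc[3]=0,scc[4]=?,scc[5]=?,scc[6]=?,scc[7]=?)
step 2: low=(low[0]=0,low[1]=1,low[2]=?,low[3]=5,low[4]=3,low[5]=2,low[6]=1,low[7]=?); scc=(scc[0]=?,scc[1]=?,scc[2]=?,scc[3]=0,scc[4]=?,scc[5]=?,scc[6]=?,scc[7]=?)
step 3: low=(low[0]=0,low[1]=1,low[2]=?,low[3]=5,low[4]=1,low[5]=2,low[6]=1,low[7]=?); scc=(scc[0]=?,scc[1]=?,scc[2]=?,scc[3]=0,scc[4]=?,scc[5]=?,scc[6]=?,scc[7]=?)
step 4: low=(low[0]=0,low[1]=1,low[2]=?,low[3]=5,low[4]=1,low[5]=1,low[6]=1,low[7]=?); scc=(scc[0]=?,scc[1]=?,scc[2]=?,scc[3]=0,scc[4]=?,scc[5]=?,scc[6]=?,scc[7]=?)
step 5: low=(low[0]=0,low[1]=1,low[2]=?,low[3]=5,low[4]=1,low[5]=1,low[6]=1,low[7]=?); scc=(scc[0]=?,scc[1]=1,scc[2]=?,scc[3]=0,scc[4]=1,scc[5]=1,scc[6]=1,scc[7]=?)
step 6: low=(low[0]=0,low[1]=1,low[2]=?,low[3]=5,low[4]=1,low[5]=1,low[6]=1,low[7]=?); scc=(scc[0]=2,scc[1]=1,scc[2]=?,scc[3]=0,scc[4]=1,scc[5]=1,scc[6]=1,scc[7]=?)
step 7: low=(low[0]=0,low[1]=1,low[2]=6,low[3]=5,low[4]=1,low[5]=1,low[6]=1,low[7]=7); scc=(scc[0]=2,scc[1]=1,scc[2]=?,scc[3]=0,scc[4]=1,scc[5]=1,scc[6]=1,scc[7]=3)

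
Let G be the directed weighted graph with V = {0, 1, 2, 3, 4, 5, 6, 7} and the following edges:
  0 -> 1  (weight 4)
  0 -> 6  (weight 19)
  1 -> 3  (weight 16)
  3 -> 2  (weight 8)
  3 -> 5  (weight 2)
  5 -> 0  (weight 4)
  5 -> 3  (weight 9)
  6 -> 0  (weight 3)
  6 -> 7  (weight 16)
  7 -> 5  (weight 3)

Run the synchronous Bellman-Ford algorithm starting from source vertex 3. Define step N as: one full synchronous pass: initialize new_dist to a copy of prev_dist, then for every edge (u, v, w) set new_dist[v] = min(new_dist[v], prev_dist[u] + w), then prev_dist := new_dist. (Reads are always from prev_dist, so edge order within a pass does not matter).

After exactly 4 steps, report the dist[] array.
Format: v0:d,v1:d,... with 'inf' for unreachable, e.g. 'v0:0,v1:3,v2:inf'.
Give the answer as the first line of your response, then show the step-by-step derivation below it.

v0:6,v1:10,v2:8,v3:0,v4:inf,v5:2,v6:25,v7:41

step 1: dist = v0:inf,v1:inf,v2:8,v3:0,v4:inf,v5:2,v6:inf,v7:inf
step 2: dist = v0:6,v1:inf,v2:8,v3:0,v4:inf,v5:2,v6:inf,v7:inf
step 3: dist = v0:6,v1:10,v2:8,v3:0,v4:inf,v5:2,v6:25,v7:inf
step 4: dist = v0:6,v1:10,v2:8,v3:0,v4:inf,v5:2,v6:25,v7:41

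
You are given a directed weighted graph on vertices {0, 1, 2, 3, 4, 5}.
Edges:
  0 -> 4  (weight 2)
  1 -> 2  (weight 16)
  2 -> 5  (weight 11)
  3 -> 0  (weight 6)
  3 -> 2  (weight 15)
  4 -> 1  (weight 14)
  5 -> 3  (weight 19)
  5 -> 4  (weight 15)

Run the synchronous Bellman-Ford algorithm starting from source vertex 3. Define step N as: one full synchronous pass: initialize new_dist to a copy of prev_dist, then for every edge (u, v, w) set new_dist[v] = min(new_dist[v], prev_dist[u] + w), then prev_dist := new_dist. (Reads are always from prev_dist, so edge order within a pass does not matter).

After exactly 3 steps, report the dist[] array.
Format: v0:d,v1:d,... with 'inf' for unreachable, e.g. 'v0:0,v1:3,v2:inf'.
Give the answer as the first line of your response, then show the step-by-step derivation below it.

v0:6,v1:22,v2:15,v3:0,v4:8,v5:26

step 1: dist = v0:6,v1:inf,v2:15,v3:0,v4:inf,v5:inf
step 2: dist = v0:6,v1:inf,v2:15,v3:0,v4:8,v5:26
step 3: dist = v0:6,v1:22,v2:15,v3:0,v4:8,v5:26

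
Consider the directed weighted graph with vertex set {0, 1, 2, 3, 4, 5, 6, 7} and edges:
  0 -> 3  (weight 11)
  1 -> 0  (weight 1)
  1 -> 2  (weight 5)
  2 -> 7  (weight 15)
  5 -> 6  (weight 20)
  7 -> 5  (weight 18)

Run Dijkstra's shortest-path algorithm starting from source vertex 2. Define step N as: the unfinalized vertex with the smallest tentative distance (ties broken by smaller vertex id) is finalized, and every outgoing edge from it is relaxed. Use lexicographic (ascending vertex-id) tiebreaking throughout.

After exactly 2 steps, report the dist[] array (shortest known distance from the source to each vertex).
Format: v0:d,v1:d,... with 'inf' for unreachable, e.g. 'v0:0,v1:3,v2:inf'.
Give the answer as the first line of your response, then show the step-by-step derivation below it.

v0:inf,v1:inf,v2:0,v3:inf,v4:inf,v5:33,v6:inf,v7:15

step 1: dist = v0:inf,v1:inf,v2:0,v3:inf,v4:inf,v5:inf,v6:inf,v7:15
step 2: dist = v0:inf,v1:inf,v2:0,v3:inf,v4:inf,v5:33,v6:inf,v7:15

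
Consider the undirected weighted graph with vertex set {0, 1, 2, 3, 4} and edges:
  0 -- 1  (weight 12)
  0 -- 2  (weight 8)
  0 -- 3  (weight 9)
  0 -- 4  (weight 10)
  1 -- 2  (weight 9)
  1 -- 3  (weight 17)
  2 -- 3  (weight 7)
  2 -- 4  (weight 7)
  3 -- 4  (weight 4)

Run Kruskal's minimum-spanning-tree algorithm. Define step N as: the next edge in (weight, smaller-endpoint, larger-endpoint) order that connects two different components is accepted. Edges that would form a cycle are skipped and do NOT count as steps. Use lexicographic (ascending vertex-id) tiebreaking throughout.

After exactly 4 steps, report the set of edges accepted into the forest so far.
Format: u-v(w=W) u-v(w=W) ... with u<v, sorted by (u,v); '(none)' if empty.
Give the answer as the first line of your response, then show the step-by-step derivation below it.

0-2(w=8) 1-2(w=9) 2-3(w=7) 3-4(w=4)

step 1: add edge 3-4 (w=4); MST = {3-4(w=4)}
step 2: add edge 2-3 (w=7); MST = {2-3(w=7) 3-4(w=4)}
step 3: add edge 0-2 (w=8); MST = {0-2(w=8) 2-3(w=7) 3-4(w=4)}
step 4: add edge 1-2 (w=9); MST = {0-2(w=8) 1-2(w=9) 2-3(w=7) 3-4(w=4)}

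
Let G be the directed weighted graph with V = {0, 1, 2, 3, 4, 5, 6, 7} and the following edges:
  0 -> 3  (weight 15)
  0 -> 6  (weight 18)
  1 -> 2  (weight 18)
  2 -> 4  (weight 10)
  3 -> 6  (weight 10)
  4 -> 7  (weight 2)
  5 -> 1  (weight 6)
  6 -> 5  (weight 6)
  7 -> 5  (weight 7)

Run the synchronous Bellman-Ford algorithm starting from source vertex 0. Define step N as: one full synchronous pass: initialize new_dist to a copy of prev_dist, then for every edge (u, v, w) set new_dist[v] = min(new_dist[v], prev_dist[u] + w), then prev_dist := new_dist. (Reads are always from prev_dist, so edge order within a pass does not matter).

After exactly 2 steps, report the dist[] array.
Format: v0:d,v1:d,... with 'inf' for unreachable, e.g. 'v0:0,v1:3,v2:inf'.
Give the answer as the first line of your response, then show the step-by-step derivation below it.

v0:0,v1:inf,v2:inf,v3:15,v4:inf,v5:24,v6:18,v7:inf

step 1: dist = v0:0,v1:inf,v2:inf,v3:15,v4:inf,v5:inf,v6:18,v7:inf
step 2: dist = v0:0,v1:inf,v2:inf,v3:15,v4:inf,v5:24,v6:18,v7:inf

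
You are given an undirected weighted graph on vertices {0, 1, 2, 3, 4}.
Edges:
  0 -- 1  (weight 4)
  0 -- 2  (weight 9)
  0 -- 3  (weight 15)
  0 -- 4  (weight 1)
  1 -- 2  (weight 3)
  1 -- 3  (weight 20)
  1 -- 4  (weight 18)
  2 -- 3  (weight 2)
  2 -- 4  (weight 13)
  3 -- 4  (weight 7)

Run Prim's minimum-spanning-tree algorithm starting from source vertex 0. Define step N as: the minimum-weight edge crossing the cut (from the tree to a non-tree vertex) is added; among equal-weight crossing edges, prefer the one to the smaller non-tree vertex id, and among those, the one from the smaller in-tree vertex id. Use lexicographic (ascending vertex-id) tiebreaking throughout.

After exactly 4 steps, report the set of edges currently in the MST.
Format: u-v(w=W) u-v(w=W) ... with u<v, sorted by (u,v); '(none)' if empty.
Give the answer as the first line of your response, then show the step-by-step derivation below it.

0-1(w=4) 0-4(w=1) 1-2(w=3) 2-3(w=2)

step 1: add edge 0-4 (w=1); MST = {0-4(w=1)}
step 2: add edge 0-1 (w=4); MST = {0-1(w=4) 0-4(w=1)}
step 3: add edge 1-2 (w=3); MST = {0-1(w=4) 0-4(w=1) 1-2(w=3)}
step 4: add edge 2-3 (w=2); MST = {0-1(w=4) 0-4(w=1) 1-2(w=3) 2-3(w=2)}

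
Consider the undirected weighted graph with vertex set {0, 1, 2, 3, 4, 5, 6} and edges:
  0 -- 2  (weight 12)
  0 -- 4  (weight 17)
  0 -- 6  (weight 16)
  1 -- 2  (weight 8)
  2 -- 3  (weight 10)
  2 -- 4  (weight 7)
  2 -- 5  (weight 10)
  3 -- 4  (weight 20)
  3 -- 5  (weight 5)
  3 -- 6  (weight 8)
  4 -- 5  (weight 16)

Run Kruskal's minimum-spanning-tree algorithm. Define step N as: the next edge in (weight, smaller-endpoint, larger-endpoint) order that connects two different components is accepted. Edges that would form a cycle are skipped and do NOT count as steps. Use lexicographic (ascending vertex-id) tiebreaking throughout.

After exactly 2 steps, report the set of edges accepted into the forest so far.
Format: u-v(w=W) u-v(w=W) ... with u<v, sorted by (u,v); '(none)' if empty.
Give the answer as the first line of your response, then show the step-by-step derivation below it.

2-4(w=7) 3-5(w=5)

step 1: add edge 3-5 (w=5); MST = {3-5(w=5)}
step 2: add edge 2-4 (w=7); MST = {2-4(w=7) 3-5(w=5)}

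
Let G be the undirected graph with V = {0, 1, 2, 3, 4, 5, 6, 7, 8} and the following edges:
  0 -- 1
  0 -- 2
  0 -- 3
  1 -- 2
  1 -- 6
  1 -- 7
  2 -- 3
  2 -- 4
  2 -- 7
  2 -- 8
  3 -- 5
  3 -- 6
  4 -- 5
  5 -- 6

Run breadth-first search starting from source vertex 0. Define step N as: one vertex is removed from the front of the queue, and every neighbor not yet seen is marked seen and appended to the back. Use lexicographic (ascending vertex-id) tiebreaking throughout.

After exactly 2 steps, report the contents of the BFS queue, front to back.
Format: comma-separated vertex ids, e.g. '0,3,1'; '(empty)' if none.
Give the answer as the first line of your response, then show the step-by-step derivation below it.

2,3,6,7

step 1: dequeue 0; queue=[1,2,3]; order=0
step 2: dequeue 1; queue=[2,3,6,7]; order=0,1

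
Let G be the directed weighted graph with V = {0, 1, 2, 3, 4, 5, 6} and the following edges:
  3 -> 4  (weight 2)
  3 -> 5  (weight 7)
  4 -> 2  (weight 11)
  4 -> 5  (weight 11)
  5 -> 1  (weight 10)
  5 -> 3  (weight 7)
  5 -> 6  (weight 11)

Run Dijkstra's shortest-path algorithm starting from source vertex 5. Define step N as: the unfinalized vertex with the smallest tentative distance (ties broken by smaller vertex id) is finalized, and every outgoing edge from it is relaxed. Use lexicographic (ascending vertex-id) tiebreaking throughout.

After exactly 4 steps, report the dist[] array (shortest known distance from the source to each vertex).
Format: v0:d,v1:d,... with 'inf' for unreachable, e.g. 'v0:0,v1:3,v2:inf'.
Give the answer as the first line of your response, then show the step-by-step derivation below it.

v0:inf,v1:10,v2:20,v3:7,v4:9,v5:0,v6:11

step 1: dist = v0:inf,v1:10,v2:inf,v3:7,v4:inf,v5:0,v6:11
step 2: dist = v0:inf,v1:10,v2:inf,v3:7,v4:9,v5:0,v6:11
step 3: dist = v0:inf,v1:10,v2:20,v3:7,v4:9,v5:0,v6:11
step 4: dist = v0:inf,v1:10,v2:20,v3:7,v4:9,v5:0,v6:11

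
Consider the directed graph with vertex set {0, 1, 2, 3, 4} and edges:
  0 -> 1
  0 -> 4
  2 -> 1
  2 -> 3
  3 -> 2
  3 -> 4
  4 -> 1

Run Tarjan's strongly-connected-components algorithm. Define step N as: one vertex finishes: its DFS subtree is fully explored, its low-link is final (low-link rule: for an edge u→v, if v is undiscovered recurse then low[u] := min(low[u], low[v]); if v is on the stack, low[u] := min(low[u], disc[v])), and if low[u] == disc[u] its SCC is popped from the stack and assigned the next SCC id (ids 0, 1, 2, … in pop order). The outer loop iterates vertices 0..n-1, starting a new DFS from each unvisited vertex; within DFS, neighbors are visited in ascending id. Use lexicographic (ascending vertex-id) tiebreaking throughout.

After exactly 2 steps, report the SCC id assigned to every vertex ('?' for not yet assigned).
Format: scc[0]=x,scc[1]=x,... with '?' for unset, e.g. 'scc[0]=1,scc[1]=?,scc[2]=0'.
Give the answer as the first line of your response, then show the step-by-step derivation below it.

scc[0]=?,scc[1]=0,scc[2]=?,scc[3]=?,scc[4]=1

step 1: low=(low[0]=0,low[1]=1,low[2]=?,low[3]=?,low[4]=?); scc=(scc[0]=?,scc[1]=0,scc[2]=?,scc[3]=?,scc[4]=?)
step 2: low=(low[0]=0,low[1]=1,low[2]=?,low[3]=?,low[4]=2); scc=(scc[0]=?,scc[1]=0,scc[2]=?,scc[3]=?,scc[4]=1)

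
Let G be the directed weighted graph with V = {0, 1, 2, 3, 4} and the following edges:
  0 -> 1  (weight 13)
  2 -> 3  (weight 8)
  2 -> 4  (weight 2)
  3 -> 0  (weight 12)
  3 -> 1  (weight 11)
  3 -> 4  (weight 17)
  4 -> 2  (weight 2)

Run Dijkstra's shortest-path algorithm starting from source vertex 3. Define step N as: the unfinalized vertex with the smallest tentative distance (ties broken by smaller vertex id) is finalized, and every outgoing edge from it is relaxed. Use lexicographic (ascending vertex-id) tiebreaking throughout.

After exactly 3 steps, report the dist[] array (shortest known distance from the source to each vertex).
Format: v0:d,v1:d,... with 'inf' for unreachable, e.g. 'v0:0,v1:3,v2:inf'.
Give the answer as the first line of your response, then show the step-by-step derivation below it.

v0:12,v1:11,v2:inf,v3:0,v4:17

step 1: dist = v0:12,v1:11,v2:inf,v3:0,v4:17
step 2: dist = v0:12,v1:11,v2:inf,v3:0,v4:17
step 3: dist = v0:12,v1:11,v2:inf,v3:0,v4:17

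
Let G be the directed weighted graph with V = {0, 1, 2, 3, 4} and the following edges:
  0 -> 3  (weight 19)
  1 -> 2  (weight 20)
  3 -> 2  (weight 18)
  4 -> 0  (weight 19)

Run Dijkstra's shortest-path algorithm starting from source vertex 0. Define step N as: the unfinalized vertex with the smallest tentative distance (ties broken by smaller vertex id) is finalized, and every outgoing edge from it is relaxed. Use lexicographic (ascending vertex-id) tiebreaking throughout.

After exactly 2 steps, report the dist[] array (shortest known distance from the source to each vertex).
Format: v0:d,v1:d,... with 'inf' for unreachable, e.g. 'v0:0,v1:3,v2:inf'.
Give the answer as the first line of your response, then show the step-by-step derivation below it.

v0:0,v1:inf,v2:37,v3:19,v4:inf

step 1: dist = v0:0,v1:inf,v2:inf,v3:19,v4:inf
step 2: dist = v0:0,v1:inf,v2:37,v3:19,v4:inf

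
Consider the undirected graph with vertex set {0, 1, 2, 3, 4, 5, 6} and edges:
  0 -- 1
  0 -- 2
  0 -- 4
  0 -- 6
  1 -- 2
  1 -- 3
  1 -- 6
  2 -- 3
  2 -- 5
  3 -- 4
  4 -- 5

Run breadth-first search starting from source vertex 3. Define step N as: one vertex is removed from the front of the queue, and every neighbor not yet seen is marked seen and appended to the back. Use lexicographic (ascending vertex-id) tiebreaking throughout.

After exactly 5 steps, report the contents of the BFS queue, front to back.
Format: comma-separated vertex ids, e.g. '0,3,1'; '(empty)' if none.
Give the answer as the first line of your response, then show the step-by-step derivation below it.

6,5

step 1: dequeue 3; queue=[1,2,4]; order=3
step 2: dequeue 1; queue=[2,4,0,6]; order=3,1
step 3: dequeue 2; queue=[4,0,6,5]; order=3,1,2
step 4: dequeue 4; queue=[0,6,5]; order=3,1,2,4
step 5: dequeue 0; queue=[6,5]; order=3,1,2,4,0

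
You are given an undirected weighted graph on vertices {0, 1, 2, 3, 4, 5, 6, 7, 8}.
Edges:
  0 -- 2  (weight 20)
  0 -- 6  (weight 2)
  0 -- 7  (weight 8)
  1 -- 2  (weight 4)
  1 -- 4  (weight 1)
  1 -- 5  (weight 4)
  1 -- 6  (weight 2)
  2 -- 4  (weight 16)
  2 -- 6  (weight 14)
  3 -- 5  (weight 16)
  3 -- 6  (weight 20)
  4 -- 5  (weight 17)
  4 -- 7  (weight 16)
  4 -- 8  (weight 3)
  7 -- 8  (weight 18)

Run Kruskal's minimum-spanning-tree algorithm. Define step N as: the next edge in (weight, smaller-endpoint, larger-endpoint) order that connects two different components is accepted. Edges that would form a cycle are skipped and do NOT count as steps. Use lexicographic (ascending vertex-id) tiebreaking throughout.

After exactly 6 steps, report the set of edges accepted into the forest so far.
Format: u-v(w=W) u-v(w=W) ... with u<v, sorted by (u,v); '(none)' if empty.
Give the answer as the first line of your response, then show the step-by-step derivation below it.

0-6(w=2) 1-2(w=4) 1-4(w=1) 1-5(w=4) 1-6(w=2) 4-8(w=3)

step 1: add edge 1-4 (w=1); MST = {1-4(w=1)}
step 2: add edge 0-6 (w=2); MST = {0-6(w=2) 1-4(w=1)}
step 3: add edge 1-6 (w=2); MST = {0-6(w=2) 1-4(w=1) 1-6(w=2)}
step 4: add edge 4-8 (w=3); MST = {0-6(w=2) 1-4(w=1) 1-6(w=2) 4-8(w=3)}
step 5: add edge 1-2 (w=4); MST = {0-6(w=2) 1-2(w=4) 1-4(w=1) 1-6(w=2) 4-8(w=3)}
step 6: add edge 1-5 (w=4); MST = {0-6(w=2) 1-2(w=4) 1-4(w=1) 1-5(w=4) 1-6(w=2) 4-8(w=3)}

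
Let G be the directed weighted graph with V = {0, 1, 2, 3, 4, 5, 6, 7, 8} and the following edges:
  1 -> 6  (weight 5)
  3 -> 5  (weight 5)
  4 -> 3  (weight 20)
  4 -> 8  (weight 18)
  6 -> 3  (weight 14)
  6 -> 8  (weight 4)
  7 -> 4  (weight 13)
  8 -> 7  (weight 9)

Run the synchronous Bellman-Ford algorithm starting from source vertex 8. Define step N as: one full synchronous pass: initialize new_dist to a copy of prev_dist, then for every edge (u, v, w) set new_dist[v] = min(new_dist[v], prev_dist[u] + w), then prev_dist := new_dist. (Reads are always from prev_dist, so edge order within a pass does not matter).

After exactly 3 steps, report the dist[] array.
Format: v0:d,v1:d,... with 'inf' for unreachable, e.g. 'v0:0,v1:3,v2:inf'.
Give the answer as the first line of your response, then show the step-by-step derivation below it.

v0:inf,v1:inf,v2:inf,v3:42,v4:22,v5:inf,v6:inf,v7:9,v8:0

step 1: dist = v0:inf,v1:inf,v2:inf,v3:inf,v4:inf,v5:inf,v6:inf,v7:9,v8:0
step 2: dist = v0:inf,v1:inf,v2:inf,v3:inf,v4:22,v5:inf,v6:inf,v7:9,v8:0
step 3: dist = v0:inf,v1:inf,v2:inf,v3:42,v4:22,v5:inf,v6:inf,v7:9,v8:0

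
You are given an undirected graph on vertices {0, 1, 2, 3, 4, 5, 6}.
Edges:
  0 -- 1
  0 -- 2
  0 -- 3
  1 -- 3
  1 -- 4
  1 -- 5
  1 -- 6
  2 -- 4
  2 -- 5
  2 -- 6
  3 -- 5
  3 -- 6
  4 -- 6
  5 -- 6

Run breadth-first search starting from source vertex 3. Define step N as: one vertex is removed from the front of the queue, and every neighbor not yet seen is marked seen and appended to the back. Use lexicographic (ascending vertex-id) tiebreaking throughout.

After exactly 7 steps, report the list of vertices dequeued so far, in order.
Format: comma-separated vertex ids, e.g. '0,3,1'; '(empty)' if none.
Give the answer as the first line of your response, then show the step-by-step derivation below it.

3,0,1,5,6,2,4

step 1: dequeue 3; queue=[0,1,5,6]; order=3
step 2: dequeue 0; queue=[1,5,6,2]; order=3,0
step 3: dequeue 1; queue=[5,6,2,4]; order=3,0,1
step 4: dequeue 5; queue=[6,2,4]; order=3,0,1,5
step 5: dequeue 6; queue=[2,4]; order=3,0,1,5,6
step 6: dequeue 2; queue=[4]; order=3,0,1,5,6,2
step 7: dequeue 4; queue=[(empty)]; order=3,0,1,5,6,2,4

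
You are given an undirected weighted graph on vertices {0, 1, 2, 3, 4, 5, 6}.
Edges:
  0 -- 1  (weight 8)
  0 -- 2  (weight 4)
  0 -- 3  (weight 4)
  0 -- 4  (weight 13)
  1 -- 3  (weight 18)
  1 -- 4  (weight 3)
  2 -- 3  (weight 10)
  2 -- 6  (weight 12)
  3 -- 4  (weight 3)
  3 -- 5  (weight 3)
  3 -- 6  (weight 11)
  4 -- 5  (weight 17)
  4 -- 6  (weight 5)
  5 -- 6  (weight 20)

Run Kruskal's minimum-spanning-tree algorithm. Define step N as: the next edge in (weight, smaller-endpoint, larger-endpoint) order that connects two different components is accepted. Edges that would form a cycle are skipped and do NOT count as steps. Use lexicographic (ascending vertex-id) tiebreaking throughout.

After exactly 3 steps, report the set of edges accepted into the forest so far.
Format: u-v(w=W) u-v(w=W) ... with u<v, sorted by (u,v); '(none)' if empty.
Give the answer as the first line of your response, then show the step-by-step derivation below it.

1-4(w=3) 3-4(w=3) 3-5(w=3)

step 1: add edge 1-4 (w=3); MST = {1-4(w=3)}
step 2: add edge 3-4 (w=3); MST = {1-4(w=3) 3-4(w=3)}
step 3: add edge 3-5 (w=3); MST = {1-4(w=3) 3-4(w=3) 3-5(w=3)}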